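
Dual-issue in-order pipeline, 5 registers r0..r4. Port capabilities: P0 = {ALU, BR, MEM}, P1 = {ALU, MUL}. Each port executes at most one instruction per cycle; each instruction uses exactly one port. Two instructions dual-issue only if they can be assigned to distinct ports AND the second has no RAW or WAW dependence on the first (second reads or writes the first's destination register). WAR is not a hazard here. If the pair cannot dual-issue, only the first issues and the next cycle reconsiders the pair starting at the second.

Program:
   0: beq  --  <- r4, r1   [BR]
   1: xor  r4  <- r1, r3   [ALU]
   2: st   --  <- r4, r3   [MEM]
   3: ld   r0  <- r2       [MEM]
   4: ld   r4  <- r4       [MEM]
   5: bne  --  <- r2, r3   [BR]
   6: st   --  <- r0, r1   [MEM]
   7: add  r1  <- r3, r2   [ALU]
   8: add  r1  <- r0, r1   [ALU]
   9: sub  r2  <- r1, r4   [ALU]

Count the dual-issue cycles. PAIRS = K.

PAIRS = 2

  cy0 -> i0+i1 (beq.BR xor.ALU) dual
  cy1 -> i2 (st.MEM) no-port MEM/MEM
  cy2 -> i3 (ld.MEM) no-port MEM/MEM
  cy3 -> i4 (ld.MEM) no-port MEM/BR
  cy4 -> i5 (bne.BR) no-port BR/MEM
  cy5 -> i6+i7 (st.MEM add.ALU) dual
  cy6 -> i8 (add.ALU) RAW r1
  cy7 -> i9 (sub.ALU) tail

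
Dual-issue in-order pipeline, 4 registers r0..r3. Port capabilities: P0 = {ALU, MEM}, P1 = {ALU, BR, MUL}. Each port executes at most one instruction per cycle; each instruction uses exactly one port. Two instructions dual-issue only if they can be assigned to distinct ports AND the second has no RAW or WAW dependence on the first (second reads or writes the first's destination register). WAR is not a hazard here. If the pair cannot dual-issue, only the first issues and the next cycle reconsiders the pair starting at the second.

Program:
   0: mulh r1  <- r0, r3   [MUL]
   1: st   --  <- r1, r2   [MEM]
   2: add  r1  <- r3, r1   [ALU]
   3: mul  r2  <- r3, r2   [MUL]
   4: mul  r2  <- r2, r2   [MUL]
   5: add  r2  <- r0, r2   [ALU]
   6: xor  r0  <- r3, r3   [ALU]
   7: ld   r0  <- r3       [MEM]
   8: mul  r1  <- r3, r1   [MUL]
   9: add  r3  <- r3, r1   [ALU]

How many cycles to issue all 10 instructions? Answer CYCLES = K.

CYCLES = 7

#0 head=0: mulh i0 RAW r1
#1 head=1: st/add i1,i2 2-wide
#2 head=3: mul i3 no-port MUL/MUL
#3 head=4: mul i4 RAW+WAW r2
#4 head=5: add/xor i5,i6 2-wide
#5 head=7: ld/mul i7,i8 2-wide
#6 head=9: add i9 tail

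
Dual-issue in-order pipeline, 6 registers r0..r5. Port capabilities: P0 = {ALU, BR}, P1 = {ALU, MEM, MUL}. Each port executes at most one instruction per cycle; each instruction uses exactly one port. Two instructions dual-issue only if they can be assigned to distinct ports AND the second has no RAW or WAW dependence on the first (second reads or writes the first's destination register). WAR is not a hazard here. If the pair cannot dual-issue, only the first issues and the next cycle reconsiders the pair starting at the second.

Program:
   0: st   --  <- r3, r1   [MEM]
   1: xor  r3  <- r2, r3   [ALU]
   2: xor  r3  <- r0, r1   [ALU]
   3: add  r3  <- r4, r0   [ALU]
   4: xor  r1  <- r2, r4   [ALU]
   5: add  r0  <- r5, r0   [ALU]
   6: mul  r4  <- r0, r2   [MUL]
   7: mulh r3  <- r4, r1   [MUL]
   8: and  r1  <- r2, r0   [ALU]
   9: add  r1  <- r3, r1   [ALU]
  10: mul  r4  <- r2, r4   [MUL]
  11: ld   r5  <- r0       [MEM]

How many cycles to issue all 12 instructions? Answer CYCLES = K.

t=0 i0,i1:st xor ; pair
t=1 i2:xor ; WAW r3
t=2 i3,i4:add xor ; pair
t=3 i5:add ; RAW r0
t=4 i6:mul ; no-port MUL/MUL
t=5 i7,i8:mulh and ; pair
t=6 i9,i10:add mul ; pair
t=7 i11:ld ; tail

CYCLES = 8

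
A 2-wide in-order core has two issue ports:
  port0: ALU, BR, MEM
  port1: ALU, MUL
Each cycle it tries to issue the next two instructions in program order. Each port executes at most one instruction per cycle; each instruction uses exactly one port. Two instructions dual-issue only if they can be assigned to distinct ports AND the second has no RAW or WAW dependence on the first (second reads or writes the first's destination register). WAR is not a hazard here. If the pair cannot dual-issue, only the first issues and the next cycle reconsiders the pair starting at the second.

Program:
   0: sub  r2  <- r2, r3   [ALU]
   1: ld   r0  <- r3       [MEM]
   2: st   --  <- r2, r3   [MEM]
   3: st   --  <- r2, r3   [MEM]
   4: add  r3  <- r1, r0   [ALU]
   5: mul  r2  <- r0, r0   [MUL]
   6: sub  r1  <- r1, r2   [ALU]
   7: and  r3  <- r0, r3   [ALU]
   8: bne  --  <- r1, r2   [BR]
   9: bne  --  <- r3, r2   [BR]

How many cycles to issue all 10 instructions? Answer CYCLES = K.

c0: i0,i1 sub ld  pair
c1: i2 st  no-port MEM/MEM
c2: i3,i4 st add  pair
c3: i5 mul  RAW r2
c4: i6,i7 sub and  pair
c5: i8 bne  no-port BR/BR
c6: i9 bne  tail

CYCLES = 7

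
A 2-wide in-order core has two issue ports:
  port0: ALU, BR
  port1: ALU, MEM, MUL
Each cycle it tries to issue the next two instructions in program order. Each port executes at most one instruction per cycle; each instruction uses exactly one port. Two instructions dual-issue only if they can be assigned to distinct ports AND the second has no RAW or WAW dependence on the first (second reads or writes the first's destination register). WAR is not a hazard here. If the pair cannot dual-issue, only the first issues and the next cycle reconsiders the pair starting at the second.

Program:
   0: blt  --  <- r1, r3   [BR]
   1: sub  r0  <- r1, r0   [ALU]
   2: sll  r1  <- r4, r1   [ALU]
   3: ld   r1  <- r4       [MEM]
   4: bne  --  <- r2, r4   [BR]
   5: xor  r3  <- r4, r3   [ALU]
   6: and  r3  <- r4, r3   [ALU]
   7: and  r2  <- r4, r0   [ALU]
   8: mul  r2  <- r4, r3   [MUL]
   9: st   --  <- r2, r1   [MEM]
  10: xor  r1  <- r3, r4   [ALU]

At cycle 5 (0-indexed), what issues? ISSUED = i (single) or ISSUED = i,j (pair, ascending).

ISSUED = 8

[0] i0/i1  blt.BR sub.ALU  -- dual
[1] i2  sll.ALU  -- WAW r1
[2] i3/i4  ld.MEM bne.BR  -- dual
[3] i5  xor.ALU  -- RAW+WAW r3
[4] i6/i7  and.ALU and.ALU  -- dual
[5] i8  mul.MUL  -- no-port MUL/MEM
[6] i9/i10  st.MEM xor.ALU  -- dual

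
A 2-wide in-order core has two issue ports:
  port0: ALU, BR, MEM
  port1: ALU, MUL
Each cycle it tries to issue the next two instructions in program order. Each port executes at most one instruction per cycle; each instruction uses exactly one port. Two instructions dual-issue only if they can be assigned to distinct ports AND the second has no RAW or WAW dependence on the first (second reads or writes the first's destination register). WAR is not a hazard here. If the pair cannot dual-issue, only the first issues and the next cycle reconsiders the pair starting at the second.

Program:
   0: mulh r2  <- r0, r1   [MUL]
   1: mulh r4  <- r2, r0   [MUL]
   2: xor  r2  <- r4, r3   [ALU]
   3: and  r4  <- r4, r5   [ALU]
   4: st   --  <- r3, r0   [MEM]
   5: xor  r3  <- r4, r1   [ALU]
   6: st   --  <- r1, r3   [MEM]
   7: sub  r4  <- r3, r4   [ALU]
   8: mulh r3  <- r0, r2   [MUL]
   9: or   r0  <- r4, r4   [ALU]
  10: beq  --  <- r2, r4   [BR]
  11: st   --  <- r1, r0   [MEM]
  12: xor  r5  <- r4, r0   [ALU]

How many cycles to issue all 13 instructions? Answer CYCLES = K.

CYCLES = 8

  cy0 -> i0 (mulh) no-port MUL/MUL
  cy1 -> i1 (mulh) RAW r4
  cy2 -> i2,i3 (xor/and) pair
  cy3 -> i4,i5 (st/xor) pair
  cy4 -> i6,i7 (st/sub) pair
  cy5 -> i8,i9 (mulh/or) pair
  cy6 -> i10 (beq) no-port BR/MEM
  cy7 -> i11,i12 (st/xor) pair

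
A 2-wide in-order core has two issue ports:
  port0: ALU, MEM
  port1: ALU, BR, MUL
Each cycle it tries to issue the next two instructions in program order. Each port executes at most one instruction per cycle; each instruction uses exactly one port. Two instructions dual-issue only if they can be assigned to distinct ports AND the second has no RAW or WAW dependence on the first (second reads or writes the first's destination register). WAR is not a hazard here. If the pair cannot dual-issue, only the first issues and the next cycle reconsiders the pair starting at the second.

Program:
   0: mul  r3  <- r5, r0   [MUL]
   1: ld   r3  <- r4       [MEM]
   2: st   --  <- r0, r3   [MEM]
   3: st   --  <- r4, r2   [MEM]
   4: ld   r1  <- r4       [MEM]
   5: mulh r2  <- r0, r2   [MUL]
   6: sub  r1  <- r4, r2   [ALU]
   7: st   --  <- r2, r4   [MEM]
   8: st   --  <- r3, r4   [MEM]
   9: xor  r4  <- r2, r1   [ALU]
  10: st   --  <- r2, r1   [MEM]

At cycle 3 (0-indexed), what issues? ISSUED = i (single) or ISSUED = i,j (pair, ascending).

[0] i0  mul.MUL  -- WAW r3
[1] i1  ld.MEM  -- no-port MEM/MEM
[2] i2  st.MEM  -- no-port MEM/MEM
[3] i3  st.MEM  -- no-port MEM/MEM
[4] i4/i5  ld.MEM+mulh.MUL  -- pair
[5] i6/i7  sub.ALU+st.MEM  -- pair
[6] i8/i9  st.MEM+xor.ALU  -- pair
[7] i10  st.MEM  -- tail

ISSUED = 3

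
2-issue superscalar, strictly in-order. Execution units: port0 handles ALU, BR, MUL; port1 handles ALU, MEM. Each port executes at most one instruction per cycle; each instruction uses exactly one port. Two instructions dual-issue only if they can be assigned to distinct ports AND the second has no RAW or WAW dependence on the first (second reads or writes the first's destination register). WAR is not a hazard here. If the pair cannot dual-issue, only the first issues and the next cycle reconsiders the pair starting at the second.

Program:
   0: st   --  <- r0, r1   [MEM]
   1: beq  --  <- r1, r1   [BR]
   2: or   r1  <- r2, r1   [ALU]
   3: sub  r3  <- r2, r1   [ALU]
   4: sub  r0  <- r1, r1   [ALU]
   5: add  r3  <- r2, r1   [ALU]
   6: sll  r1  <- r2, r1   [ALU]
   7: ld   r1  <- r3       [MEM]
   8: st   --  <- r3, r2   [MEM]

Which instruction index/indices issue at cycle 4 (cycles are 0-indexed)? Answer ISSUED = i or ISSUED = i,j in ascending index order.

ISSUED = 7

#0 head=0: st.MEM/beq.BR i0+i1 pair
#1 head=2: or.ALU i2 RAW r1
#2 head=3: sub.ALU/sub.ALU i3+i4 pair
#3 head=5: add.ALU/sll.ALU i5+i6 pair
#4 head=7: ld.MEM i7 no-port MEM/MEM
#5 head=8: st.MEM i8 tail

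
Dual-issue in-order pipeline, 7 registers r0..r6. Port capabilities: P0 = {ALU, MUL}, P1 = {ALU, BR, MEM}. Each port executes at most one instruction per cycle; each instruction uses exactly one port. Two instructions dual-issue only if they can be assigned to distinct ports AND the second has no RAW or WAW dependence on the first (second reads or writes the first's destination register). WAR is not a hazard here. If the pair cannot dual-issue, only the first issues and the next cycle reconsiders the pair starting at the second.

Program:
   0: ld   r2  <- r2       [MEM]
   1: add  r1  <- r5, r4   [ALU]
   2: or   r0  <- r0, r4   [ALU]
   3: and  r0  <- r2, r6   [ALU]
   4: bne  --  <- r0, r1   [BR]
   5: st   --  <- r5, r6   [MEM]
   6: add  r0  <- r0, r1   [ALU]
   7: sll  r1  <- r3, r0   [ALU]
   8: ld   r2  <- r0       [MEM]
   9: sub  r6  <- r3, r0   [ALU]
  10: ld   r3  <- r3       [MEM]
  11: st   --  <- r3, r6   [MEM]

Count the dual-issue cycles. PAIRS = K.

PAIRS = 4

t=0 i0&i1:ld.MEM;add.ALU ; 2-wide
t=1 i2:or.ALU ; WAW r0
t=2 i3:and.ALU ; RAW r0
t=3 i4:bne.BR ; no-port BR/MEM
t=4 i5&i6:st.MEM;add.ALU ; 2-wide
t=5 i7&i8:sll.ALU;ld.MEM ; 2-wide
t=6 i9&i10:sub.ALU;ld.MEM ; 2-wide
t=7 i11:st.MEM ; tail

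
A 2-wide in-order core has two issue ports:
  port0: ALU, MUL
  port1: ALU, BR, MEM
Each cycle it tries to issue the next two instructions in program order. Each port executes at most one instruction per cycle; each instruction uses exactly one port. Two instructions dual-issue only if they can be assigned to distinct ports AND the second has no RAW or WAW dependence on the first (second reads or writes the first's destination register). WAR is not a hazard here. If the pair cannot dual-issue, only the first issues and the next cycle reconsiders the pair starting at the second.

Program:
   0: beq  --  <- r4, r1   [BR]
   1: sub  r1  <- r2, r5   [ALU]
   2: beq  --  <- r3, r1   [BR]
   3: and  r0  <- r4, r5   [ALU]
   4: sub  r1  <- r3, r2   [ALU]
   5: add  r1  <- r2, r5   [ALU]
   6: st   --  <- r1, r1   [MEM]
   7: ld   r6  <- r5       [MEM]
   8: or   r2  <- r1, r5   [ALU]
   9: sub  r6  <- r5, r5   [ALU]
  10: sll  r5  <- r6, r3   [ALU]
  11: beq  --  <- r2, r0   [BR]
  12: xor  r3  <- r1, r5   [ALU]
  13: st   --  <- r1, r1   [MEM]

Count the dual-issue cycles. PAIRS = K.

PAIRS = 5

t=0 i0,i1:beq.BR sub.ALU ; 2-wide
t=1 i2,i3:beq.BR and.ALU ; 2-wide
t=2 i4:sub.ALU ; WAW r1
t=3 i5:add.ALU ; RAW r1
t=4 i6:st.MEM ; no-port MEM/MEM
t=5 i7,i8:ld.MEM or.ALU ; 2-wide
t=6 i9:sub.ALU ; RAW r6
t=7 i10,i11:sll.ALU beq.BR ; 2-wide
t=8 i12,i13:xor.ALU st.MEM ; 2-wide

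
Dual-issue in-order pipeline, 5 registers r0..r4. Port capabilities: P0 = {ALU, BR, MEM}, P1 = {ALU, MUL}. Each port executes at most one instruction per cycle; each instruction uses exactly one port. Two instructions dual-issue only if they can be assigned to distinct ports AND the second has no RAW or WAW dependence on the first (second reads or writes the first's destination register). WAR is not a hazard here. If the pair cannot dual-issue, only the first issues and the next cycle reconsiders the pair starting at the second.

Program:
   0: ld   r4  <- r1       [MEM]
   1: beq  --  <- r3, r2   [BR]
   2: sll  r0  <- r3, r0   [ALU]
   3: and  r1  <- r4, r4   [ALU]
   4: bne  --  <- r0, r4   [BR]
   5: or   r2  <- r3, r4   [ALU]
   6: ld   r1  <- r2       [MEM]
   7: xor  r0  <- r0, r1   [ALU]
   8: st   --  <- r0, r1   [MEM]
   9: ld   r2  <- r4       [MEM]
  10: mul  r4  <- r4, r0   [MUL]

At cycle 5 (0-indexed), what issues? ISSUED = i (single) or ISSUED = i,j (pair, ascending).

ISSUED = 7

t=0 i0:ld.MEM ; no-port MEM/BR
t=1 i1/i2:beq.BR+sll.ALU ; pair
t=2 i3/i4:and.ALU+bne.BR ; pair
t=3 i5:or.ALU ; RAW r2
t=4 i6:ld.MEM ; RAW r1
t=5 i7:xor.ALU ; RAW r0
t=6 i8:st.MEM ; no-port MEM/MEM
t=7 i9/i10:ld.MEM+mul.MUL ; pair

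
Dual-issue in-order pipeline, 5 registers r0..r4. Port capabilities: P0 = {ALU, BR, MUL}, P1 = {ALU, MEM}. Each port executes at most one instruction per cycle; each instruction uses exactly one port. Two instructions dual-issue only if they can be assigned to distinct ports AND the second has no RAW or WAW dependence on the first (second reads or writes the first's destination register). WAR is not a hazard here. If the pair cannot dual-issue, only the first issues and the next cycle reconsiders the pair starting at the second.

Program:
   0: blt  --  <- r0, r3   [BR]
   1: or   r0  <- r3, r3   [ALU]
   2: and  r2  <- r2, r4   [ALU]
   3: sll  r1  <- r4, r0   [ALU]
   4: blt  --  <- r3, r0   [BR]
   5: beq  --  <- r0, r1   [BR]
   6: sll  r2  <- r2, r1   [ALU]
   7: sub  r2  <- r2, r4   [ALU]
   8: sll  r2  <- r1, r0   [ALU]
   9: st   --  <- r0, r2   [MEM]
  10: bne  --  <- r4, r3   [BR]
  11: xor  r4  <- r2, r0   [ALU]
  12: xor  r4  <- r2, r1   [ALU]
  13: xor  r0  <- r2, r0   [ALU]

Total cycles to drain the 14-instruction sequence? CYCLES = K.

CYCLES = 9

  cy0 -> i0+i1 (blt;or) 2-wide
  cy1 -> i2+i3 (and;sll) 2-wide
  cy2 -> i4 (blt) no-port BR/BR
  cy3 -> i5+i6 (beq;sll) 2-wide
  cy4 -> i7 (sub) WAW r2
  cy5 -> i8 (sll) RAW r2
  cy6 -> i9+i10 (st;bne) 2-wide
  cy7 -> i11 (xor) WAW r4
  cy8 -> i12+i13 (xor;xor) 2-wide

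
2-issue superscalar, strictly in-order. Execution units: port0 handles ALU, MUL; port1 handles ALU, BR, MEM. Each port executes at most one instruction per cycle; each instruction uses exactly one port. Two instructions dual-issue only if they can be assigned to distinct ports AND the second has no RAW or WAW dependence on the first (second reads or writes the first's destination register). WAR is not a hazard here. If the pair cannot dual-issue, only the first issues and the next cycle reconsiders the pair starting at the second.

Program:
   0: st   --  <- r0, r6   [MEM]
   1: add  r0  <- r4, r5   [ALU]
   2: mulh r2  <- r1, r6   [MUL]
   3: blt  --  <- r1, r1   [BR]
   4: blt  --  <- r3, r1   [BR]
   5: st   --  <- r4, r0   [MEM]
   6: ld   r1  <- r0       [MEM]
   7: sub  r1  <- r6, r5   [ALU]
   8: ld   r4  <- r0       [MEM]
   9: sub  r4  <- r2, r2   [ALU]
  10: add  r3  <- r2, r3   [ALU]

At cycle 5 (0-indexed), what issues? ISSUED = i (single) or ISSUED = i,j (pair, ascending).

ISSUED = 7,8

[0] i0/i1  st.MEM/add.ALU  -- pair
[1] i2/i3  mulh.MUL/blt.BR  -- pair
[2] i4  blt.BR  -- no-port BR/MEM
[3] i5  st.MEM  -- no-port MEM/MEM
[4] i6  ld.MEM  -- WAW r1
[5] i7/i8  sub.ALU/ld.MEM  -- pair
[6] i9/i10  sub.ALU/add.ALU  -- pair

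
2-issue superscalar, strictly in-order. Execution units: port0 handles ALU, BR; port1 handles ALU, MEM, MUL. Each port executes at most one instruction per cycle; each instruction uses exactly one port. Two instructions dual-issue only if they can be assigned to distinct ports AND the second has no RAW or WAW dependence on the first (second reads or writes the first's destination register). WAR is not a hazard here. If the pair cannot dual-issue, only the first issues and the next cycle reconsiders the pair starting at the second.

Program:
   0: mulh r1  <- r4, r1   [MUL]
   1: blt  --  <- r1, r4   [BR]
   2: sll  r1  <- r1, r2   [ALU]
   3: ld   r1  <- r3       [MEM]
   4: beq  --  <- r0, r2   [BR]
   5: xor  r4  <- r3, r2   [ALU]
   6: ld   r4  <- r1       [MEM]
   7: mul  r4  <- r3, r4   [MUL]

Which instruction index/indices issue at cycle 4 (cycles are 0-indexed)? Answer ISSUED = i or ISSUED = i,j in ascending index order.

[0] i0  mulh.MUL  -- RAW r1
[1] i1/i2  blt.BR;sll.ALU  -- 2-wide
[2] i3/i4  ld.MEM;beq.BR  -- 2-wide
[3] i5  xor.ALU  -- WAW r4
[4] i6  ld.MEM  -- no-port MEM/MUL
[5] i7  mul.MUL  -- tail

ISSUED = 6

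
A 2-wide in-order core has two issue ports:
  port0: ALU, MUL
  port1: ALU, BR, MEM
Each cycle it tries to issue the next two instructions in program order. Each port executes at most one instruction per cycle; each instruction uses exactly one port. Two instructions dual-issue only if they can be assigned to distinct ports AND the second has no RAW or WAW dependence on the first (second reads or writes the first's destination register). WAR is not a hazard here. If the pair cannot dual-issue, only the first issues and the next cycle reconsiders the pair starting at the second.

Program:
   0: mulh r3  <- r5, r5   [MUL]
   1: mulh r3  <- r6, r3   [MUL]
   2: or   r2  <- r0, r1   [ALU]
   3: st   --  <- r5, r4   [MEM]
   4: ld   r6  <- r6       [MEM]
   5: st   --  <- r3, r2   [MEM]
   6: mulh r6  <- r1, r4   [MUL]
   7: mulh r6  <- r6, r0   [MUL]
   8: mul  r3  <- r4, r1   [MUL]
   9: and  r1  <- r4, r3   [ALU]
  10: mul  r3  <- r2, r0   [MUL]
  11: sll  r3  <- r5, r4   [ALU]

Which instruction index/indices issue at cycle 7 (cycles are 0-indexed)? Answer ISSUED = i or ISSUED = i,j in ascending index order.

0. mulh @i0  | no-port MUL/MUL
1. mulh or @i1/i2  | 2-wide
2. st @i3  | no-port MEM/MEM
3. ld @i4  | no-port MEM/MEM
4. st mulh @i5/i6  | 2-wide
5. mulh @i7  | no-port MUL/MUL
6. mul @i8  | RAW r3
7. and mul @i9/i10  | 2-wide
8. sll @i11  | tail

ISSUED = 9,10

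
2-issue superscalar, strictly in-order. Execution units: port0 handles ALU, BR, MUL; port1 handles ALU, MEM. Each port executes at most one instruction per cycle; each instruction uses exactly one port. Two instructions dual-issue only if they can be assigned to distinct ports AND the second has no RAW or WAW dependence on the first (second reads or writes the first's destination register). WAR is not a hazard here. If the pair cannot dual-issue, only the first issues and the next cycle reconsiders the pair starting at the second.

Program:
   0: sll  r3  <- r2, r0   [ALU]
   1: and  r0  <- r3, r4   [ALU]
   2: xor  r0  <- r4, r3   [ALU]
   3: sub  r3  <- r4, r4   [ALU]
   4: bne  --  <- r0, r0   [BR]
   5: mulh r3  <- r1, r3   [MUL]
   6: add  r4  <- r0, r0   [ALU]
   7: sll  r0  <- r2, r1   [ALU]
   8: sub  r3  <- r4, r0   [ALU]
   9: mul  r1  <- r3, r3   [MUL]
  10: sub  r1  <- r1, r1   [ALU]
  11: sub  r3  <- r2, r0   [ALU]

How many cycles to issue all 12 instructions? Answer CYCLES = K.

#0 head=0: sll.ALU i0 RAW r3
#1 head=1: and.ALU i1 WAW r0
#2 head=2: xor.ALU sub.ALU i2/i3 2-wide
#3 head=4: bne.BR i4 no-port BR/MUL
#4 head=5: mulh.MUL add.ALU i5/i6 2-wide
#5 head=7: sll.ALU i7 RAW r0
#6 head=8: sub.ALU i8 RAW r3
#7 head=9: mul.MUL i9 RAW+WAW r1
#8 head=10: sub.ALU sub.ALU i10/i11 2-wide

CYCLES = 9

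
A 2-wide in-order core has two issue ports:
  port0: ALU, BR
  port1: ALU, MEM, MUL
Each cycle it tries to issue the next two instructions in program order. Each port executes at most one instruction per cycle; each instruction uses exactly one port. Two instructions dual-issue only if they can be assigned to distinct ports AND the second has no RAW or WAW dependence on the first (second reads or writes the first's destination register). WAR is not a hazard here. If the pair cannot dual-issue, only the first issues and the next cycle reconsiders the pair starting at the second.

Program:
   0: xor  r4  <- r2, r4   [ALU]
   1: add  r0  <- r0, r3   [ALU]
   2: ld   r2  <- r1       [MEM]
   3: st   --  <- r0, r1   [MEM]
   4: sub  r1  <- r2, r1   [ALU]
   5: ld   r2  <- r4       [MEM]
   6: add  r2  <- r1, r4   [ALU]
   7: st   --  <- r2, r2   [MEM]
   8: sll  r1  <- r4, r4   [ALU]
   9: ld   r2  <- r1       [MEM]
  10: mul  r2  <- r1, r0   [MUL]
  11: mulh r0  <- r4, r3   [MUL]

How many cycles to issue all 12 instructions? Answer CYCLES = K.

[0] i0/i1  xor/add  -- pair
[1] i2  ld  -- no-port MEM/MEM
[2] i3/i4  st/sub  -- pair
[3] i5  ld  -- WAW r2
[4] i6  add  -- RAW r2
[5] i7/i8  st/sll  -- pair
[6] i9  ld  -- no-port MEM/MUL
[7] i10  mul  -- no-port MUL/MUL
[8] i11  mulh  -- tail

CYCLES = 9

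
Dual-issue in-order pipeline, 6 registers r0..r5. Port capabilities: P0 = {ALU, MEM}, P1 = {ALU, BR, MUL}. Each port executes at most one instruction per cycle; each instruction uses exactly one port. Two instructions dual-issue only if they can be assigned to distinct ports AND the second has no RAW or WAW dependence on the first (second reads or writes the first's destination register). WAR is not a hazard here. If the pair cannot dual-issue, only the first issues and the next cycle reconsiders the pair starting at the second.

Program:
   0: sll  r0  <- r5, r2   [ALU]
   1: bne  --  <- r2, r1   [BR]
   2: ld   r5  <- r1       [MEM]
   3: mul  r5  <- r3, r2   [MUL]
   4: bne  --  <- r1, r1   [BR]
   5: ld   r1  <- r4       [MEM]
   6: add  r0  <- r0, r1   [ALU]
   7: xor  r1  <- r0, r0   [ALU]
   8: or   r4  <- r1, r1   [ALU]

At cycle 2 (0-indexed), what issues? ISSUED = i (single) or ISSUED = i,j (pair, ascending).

ISSUED = 3

0. sll.ALU;bne.BR @i0+i1  | pair
1. ld.MEM @i2  | WAW r5
2. mul.MUL @i3  | no-port MUL/BR
3. bne.BR;ld.MEM @i4+i5  | pair
4. add.ALU @i6  | RAW r0
5. xor.ALU @i7  | RAW r1
6. or.ALU @i8  | tail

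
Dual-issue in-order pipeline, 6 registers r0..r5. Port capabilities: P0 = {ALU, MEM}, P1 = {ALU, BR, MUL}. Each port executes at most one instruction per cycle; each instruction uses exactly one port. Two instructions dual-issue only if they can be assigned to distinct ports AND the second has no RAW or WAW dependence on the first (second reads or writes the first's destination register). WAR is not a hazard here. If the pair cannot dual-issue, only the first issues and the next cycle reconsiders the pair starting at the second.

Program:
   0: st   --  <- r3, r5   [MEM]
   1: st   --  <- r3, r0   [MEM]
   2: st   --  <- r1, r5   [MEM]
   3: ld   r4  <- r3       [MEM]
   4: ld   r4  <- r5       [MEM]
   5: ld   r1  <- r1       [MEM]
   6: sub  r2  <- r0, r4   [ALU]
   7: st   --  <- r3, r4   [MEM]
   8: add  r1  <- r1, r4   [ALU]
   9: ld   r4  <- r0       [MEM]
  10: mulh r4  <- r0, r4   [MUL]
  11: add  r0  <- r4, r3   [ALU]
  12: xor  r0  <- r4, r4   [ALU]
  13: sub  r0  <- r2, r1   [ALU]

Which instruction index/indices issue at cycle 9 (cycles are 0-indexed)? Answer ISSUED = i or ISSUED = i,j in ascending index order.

t=0 i0:st ; no-port MEM/MEM
t=1 i1:st ; no-port MEM/MEM
t=2 i2:st ; no-port MEM/MEM
t=3 i3:ld ; no-port MEM/MEM
t=4 i4:ld ; no-port MEM/MEM
t=5 i5/i6:ld/sub ; dual
t=6 i7/i8:st/add ; dual
t=7 i9:ld ; RAW+WAW r4
t=8 i10:mulh ; RAW r4
t=9 i11:add ; WAW r0
t=10 i12:xor ; WAW r0
t=11 i13:sub ; tail

ISSUED = 11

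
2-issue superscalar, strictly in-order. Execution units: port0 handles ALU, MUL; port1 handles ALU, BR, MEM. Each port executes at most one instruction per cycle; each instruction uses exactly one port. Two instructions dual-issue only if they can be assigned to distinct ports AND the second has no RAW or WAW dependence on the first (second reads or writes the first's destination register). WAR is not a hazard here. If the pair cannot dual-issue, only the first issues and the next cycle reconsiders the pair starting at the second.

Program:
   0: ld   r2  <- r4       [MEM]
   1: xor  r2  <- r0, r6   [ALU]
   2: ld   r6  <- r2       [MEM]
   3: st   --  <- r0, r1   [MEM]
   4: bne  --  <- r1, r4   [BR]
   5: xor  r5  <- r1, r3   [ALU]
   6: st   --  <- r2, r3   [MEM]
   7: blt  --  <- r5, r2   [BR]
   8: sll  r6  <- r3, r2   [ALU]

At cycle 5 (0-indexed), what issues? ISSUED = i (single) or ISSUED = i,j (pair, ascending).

ISSUED = 6

0. ld.MEM @i0  | WAW r2
1. xor.ALU @i1  | RAW r2
2. ld.MEM @i2  | no-port MEM/MEM
3. st.MEM @i3  | no-port MEM/BR
4. bne.BR/xor.ALU @i4,i5  | dual
5. st.MEM @i6  | no-port MEM/BR
6. blt.BR/sll.ALU @i7,i8  | dual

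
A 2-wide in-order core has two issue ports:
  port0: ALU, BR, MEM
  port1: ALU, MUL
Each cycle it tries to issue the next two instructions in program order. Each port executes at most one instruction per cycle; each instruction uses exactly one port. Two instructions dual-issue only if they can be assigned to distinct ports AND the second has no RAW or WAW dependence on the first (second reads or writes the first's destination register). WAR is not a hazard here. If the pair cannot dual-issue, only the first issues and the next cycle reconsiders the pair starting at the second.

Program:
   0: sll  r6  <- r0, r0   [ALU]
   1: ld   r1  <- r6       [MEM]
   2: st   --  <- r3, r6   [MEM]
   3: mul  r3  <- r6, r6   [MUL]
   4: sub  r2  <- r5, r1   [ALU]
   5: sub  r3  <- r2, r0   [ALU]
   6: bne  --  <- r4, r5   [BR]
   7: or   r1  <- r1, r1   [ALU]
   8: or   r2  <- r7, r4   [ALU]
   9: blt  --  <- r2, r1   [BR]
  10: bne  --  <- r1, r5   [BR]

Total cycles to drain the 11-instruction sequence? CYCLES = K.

CYCLES = 8

0. sll.ALU @i0  | RAW r6
1. ld.MEM @i1  | no-port MEM/MEM
2. st.MEM/mul.MUL @i2/i3  | dual
3. sub.ALU @i4  | RAW r2
4. sub.ALU/bne.BR @i5/i6  | dual
5. or.ALU/or.ALU @i7/i8  | dual
6. blt.BR @i9  | no-port BR/BR
7. bne.BR @i10  | tail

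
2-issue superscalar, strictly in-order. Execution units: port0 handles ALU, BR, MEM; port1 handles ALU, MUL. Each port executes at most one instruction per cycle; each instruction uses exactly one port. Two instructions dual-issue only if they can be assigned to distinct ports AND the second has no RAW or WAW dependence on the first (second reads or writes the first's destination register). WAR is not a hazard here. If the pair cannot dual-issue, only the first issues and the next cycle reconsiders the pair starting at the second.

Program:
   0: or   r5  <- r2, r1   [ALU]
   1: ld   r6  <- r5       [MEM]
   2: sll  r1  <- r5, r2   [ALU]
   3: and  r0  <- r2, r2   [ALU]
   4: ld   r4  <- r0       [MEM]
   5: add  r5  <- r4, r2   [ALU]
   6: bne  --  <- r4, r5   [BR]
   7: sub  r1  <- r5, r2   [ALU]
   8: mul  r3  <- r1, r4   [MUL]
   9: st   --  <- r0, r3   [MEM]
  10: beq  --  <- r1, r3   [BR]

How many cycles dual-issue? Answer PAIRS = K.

t=0 i0:or.ALU ; RAW r5
t=1 i1,i2:ld.MEM;sll.ALU ; dual
t=2 i3:and.ALU ; RAW r0
t=3 i4:ld.MEM ; RAW r4
t=4 i5:add.ALU ; RAW r5
t=5 i6,i7:bne.BR;sub.ALU ; dual
t=6 i8:mul.MUL ; RAW r3
t=7 i9:st.MEM ; no-port MEM/BR
t=8 i10:beq.BR ; tail

PAIRS = 2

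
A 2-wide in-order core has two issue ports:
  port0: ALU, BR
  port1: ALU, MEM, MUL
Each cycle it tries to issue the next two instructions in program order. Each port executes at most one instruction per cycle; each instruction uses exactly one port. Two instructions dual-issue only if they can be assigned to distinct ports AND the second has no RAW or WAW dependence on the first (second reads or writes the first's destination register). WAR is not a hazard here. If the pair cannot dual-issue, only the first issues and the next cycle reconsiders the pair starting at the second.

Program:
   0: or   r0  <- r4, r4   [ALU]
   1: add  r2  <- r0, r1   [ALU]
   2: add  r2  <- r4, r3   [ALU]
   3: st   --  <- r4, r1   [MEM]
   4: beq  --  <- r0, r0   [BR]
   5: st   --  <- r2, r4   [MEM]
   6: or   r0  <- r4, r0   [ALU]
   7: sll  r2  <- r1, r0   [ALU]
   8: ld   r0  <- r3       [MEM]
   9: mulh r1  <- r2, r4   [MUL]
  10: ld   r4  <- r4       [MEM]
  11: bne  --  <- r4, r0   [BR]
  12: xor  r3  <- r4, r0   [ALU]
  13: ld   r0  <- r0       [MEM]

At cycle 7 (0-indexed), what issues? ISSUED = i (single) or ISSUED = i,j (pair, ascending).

#0 head=0: or.ALU i0 RAW r0
#1 head=1: add.ALU i1 WAW r2
#2 head=2: add.ALU;st.MEM i2,i3 2-wide
#3 head=4: beq.BR;st.MEM i4,i5 2-wide
#4 head=6: or.ALU i6 RAW r0
#5 head=7: sll.ALU;ld.MEM i7,i8 2-wide
#6 head=9: mulh.MUL i9 no-port MUL/MEM
#7 head=10: ld.MEM i10 RAW r4
#8 head=11: bne.BR;xor.ALU i11,i12 2-wide
#9 head=13: ld.MEM i13 tail

ISSUED = 10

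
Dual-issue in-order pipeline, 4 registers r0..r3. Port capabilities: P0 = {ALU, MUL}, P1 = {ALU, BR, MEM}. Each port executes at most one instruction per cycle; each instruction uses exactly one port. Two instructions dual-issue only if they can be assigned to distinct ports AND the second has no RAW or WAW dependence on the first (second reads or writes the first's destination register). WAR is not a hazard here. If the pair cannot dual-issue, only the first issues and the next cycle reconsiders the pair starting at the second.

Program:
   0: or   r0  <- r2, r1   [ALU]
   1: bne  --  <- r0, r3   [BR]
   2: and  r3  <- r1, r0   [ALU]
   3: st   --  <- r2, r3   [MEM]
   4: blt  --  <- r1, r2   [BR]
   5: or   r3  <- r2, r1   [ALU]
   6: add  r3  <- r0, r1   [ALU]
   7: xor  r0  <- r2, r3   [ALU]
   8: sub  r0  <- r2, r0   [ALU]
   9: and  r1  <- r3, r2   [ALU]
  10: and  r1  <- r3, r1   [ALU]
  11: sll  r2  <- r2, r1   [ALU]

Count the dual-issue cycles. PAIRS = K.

PAIRS = 3

  cy0 -> i0 (or.ALU) RAW r0
  cy1 -> i1,i2 (bne.BR/and.ALU) dual
  cy2 -> i3 (st.MEM) no-port MEM/BR
  cy3 -> i4,i5 (blt.BR/or.ALU) dual
  cy4 -> i6 (add.ALU) RAW r3
  cy5 -> i7 (xor.ALU) RAW+WAW r0
  cy6 -> i8,i9 (sub.ALU/and.ALU) dual
  cy7 -> i10 (and.ALU) RAW r1
  cy8 -> i11 (sll.ALU) tail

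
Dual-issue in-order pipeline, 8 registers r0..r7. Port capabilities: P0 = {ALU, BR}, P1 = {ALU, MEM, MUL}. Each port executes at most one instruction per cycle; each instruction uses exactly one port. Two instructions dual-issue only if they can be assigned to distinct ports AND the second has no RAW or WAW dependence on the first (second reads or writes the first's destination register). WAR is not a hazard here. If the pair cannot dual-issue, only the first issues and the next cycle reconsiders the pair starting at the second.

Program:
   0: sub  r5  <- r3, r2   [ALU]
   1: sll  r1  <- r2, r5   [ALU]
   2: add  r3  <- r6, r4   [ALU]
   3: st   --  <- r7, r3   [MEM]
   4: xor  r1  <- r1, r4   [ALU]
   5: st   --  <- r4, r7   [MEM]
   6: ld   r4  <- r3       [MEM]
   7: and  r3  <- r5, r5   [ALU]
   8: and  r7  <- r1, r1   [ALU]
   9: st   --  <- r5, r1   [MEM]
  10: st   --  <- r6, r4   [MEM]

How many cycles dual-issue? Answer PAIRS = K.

PAIRS = 4

[0] i0  sub.ALU  -- RAW r5
[1] i1/i2  sll.ALU;add.ALU  -- 2-wide
[2] i3/i4  st.MEM;xor.ALU  -- 2-wide
[3] i5  st.MEM  -- no-port MEM/MEM
[4] i6/i7  ld.MEM;and.ALU  -- 2-wide
[5] i8/i9  and.ALU;st.MEM  -- 2-wide
[6] i10  st.MEM  -- tail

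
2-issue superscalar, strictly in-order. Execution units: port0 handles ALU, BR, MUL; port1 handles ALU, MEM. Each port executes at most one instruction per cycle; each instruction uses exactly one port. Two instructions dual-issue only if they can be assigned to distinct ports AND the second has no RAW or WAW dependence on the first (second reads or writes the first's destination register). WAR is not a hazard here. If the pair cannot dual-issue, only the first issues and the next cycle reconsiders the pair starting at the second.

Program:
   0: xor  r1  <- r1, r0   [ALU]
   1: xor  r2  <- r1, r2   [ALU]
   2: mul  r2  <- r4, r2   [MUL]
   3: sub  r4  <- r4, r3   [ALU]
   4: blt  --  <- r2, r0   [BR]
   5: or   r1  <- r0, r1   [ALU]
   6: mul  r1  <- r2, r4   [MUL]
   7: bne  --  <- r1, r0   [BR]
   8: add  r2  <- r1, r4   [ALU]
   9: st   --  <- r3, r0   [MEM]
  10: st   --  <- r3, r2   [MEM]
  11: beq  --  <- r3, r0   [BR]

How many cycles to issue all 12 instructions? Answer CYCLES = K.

0. xor.ALU @i0  | RAW r1
1. xor.ALU @i1  | RAW+WAW r2
2. mul.MUL+sub.ALU @i2&i3  | pair
3. blt.BR+or.ALU @i4&i5  | pair
4. mul.MUL @i6  | no-port MUL/BR
5. bne.BR+add.ALU @i7&i8  | pair
6. st.MEM @i9  | no-port MEM/MEM
7. st.MEM+beq.BR @i10&i11  | pair

CYCLES = 8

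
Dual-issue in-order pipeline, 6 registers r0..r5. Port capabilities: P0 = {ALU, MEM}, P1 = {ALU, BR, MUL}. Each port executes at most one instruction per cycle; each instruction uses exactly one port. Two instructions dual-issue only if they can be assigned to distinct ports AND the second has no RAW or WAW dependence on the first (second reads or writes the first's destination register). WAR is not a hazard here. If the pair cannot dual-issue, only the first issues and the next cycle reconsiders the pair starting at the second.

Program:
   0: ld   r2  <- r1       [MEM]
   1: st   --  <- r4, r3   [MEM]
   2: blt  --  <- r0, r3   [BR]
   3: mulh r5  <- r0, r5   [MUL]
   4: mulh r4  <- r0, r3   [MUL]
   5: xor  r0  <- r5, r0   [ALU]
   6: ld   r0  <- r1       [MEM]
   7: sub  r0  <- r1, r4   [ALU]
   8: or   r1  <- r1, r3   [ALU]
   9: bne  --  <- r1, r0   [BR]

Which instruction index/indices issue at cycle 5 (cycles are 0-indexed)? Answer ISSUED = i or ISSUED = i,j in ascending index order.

#0 head=0: ld i0 no-port MEM/MEM
#1 head=1: st blt i1&i2 pair
#2 head=3: mulh i3 no-port MUL/MUL
#3 head=4: mulh xor i4&i5 pair
#4 head=6: ld i6 WAW r0
#5 head=7: sub or i7&i8 pair
#6 head=9: bne i9 tail

ISSUED = 7,8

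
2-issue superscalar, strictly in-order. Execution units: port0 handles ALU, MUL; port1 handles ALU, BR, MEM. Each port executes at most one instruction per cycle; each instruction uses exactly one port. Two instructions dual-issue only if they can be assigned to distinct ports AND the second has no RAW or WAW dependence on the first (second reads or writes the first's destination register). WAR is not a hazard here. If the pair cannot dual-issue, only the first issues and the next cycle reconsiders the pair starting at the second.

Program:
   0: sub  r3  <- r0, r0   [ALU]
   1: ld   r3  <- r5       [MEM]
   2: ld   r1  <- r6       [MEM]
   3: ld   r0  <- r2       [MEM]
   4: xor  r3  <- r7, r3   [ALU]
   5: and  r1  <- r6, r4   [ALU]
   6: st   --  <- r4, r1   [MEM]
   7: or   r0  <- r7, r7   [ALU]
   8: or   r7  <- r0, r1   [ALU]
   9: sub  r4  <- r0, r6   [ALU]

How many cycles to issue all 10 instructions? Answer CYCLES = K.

  cy0 -> i0 (sub.ALU) WAW r3
  cy1 -> i1 (ld.MEM) no-port MEM/MEM
  cy2 -> i2 (ld.MEM) no-port MEM/MEM
  cy3 -> i3/i4 (ld.MEM/xor.ALU) pair
  cy4 -> i5 (and.ALU) RAW r1
  cy5 -> i6/i7 (st.MEM/or.ALU) pair
  cy6 -> i8/i9 (or.ALU/sub.ALU) pair

CYCLES = 7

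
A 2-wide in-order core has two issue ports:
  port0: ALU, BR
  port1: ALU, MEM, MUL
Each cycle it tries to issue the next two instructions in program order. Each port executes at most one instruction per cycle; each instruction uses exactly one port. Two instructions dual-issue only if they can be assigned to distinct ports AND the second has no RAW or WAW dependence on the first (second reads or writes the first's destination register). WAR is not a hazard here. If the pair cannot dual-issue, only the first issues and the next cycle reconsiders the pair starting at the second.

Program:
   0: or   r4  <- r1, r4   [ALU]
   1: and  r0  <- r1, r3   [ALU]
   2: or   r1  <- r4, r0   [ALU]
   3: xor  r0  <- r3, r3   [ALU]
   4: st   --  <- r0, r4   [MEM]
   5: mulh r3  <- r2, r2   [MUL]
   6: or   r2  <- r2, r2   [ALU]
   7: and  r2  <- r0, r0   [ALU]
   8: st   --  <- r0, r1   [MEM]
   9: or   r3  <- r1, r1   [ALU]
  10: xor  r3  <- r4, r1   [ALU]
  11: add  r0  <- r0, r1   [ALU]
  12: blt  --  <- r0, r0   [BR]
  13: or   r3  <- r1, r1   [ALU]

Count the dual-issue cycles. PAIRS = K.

PAIRS = 6

[0] i0,i1  or.ALU;and.ALU  -- dual
[1] i2,i3  or.ALU;xor.ALU  -- dual
[2] i4  st.MEM  -- no-port MEM/MUL
[3] i5,i6  mulh.MUL;or.ALU  -- dual
[4] i7,i8  and.ALU;st.MEM  -- dual
[5] i9  or.ALU  -- WAW r3
[6] i10,i11  xor.ALU;add.ALU  -- dual
[7] i12,i13  blt.BR;or.ALU  -- dual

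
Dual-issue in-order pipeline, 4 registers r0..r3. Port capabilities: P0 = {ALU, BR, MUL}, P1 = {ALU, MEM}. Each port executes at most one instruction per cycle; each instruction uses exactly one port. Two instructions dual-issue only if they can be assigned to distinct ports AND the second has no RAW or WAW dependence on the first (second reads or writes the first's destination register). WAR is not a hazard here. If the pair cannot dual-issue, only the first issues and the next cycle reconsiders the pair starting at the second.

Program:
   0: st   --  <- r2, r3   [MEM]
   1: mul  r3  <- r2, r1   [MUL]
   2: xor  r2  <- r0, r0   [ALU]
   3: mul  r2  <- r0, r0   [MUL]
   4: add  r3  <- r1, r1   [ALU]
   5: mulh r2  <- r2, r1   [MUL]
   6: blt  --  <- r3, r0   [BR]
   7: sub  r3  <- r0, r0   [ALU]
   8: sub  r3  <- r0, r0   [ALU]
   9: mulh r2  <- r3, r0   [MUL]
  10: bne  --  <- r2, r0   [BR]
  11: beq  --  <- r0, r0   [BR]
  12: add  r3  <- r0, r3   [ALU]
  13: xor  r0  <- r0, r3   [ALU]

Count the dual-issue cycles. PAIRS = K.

PAIRS = 4

#0 head=0: st.MEM/mul.MUL i0&i1 dual
#1 head=2: xor.ALU i2 WAW r2
#2 head=3: mul.MUL/add.ALU i3&i4 dual
#3 head=5: mulh.MUL i5 no-port MUL/BR
#4 head=6: blt.BR/sub.ALU i6&i7 dual
#5 head=8: sub.ALU i8 RAW r3
#6 head=9: mulh.MUL i9 no-port MUL/BR
#7 head=10: bne.BR i10 no-port BR/BR
#8 head=11: beq.BR/add.ALU i11&i12 dual
#9 head=13: xor.ALU i13 tail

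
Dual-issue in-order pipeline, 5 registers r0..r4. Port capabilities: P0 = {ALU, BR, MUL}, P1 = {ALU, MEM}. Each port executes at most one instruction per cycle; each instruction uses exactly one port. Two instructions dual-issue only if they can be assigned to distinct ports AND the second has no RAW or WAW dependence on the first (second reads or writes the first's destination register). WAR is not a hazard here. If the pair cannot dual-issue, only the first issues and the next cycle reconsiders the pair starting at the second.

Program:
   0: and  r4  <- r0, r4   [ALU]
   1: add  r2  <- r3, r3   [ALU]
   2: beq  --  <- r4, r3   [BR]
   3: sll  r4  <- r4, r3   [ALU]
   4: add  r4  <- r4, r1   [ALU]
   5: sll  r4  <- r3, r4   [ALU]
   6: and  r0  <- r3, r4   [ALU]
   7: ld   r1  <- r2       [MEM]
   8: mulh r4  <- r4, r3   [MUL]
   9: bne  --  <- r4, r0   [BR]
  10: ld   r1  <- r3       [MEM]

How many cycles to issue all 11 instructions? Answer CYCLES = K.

CYCLES = 7

c0: i0&i1 and.ALU/add.ALU  pair
c1: i2&i3 beq.BR/sll.ALU  pair
c2: i4 add.ALU  RAW+WAW r4
c3: i5 sll.ALU  RAW r4
c4: i6&i7 and.ALU/ld.MEM  pair
c5: i8 mulh.MUL  no-port MUL/BR
c6: i9&i10 bne.BR/ld.MEM  pair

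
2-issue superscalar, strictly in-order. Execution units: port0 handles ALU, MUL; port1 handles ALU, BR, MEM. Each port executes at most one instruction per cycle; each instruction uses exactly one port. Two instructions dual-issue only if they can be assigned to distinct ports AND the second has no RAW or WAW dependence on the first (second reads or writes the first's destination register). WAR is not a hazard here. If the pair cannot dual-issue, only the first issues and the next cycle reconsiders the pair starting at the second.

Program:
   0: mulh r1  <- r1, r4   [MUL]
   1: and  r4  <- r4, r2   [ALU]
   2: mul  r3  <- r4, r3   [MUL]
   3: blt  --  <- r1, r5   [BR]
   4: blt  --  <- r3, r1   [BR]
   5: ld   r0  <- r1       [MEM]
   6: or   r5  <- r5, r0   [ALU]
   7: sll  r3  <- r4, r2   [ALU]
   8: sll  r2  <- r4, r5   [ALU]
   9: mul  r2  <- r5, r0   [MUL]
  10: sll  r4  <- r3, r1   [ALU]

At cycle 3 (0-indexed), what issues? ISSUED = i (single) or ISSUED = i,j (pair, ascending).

0. mulh and @i0/i1  | 2-wide
1. mul blt @i2/i3  | 2-wide
2. blt @i4  | no-port BR/MEM
3. ld @i5  | RAW r0
4. or sll @i6/i7  | 2-wide
5. sll @i8  | WAW r2
6. mul sll @i9/i10  | 2-wide

ISSUED = 5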